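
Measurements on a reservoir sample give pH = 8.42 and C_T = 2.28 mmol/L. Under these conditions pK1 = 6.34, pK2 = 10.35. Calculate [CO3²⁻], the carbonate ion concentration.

[CO3²⁻] = 0.0263 mmol/L

α₂ = 1 / (1 + [H⁺]/K2 + [H⁺]²/(K1K2)) = 1 / (1 + 10^+1.93 + 10^-0.15)
   = 1 / (1 + 85.114 + 0.70795) = 1/86.822 = 0.01152
[CO3²⁻] = α₂ × DIC = 0.01152 × 2.28 = 0.0263 mmol/L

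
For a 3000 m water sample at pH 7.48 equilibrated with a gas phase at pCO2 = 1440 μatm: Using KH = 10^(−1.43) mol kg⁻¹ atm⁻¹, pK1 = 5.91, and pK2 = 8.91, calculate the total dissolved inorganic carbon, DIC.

DIC = 2.12 mmol/kg

[CO2*] = KH · pCO2 = 10^(−1.43) × 1440×10^-6 = 5.350×10^-5 mol/kg
α₀ = 1/(1 + K1/[H⁺] + K1K2/[H⁺]²) = 1/(1 + 10^+1.57 + 10^+0.14) = 0.02529
DIC = [CO2*]/α₀ = 5.350×10^-5 / 0.02529 = 2.12 mmol/kg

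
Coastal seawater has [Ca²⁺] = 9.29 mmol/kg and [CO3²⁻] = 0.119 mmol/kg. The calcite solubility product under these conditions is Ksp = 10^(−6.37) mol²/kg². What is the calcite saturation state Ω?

Ksp = 10^(−6.37) = 4.266×10^-7
Ω = [Ca²⁺][CO3²⁻]/Ksp = (9.29×10^-3)(0.119×10^-3) / 4.266×10^-7 = 2.59

Ω = 2.59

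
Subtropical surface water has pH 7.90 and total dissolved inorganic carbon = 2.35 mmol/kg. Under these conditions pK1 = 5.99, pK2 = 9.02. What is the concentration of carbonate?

α₂ = 1 / (1 + [H⁺]/K2 + [H⁺]²/(K1K2)) = 1 / (1 + 10^+1.12 + 10^-0.79)
   = 1 / (1 + 13.183 + 0.16218) = 1/14.345 = 0.06971
[CO3²⁻] = α₂ × DIC = 0.06971 × 2.35 = 0.164 mmol/kg

[CO3²⁻] = 0.164 mmol/kg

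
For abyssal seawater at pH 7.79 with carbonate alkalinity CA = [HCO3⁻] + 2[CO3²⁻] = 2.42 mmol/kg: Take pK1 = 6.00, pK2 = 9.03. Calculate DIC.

CA = [HCO3⁻] + 2[CO3²⁻] = (α₁ + 2α₂)·DIC
At pH 7.79: [H⁺]/K1 = 10^-1.79 = 0.016218, K2/[H⁺] = 10^-1.24 = 0.057544
α₁ = 1/(1 + 0.016218 + 0.057544) = 1/1.0738 = 0.9313; α₂ = α₁·K2/[H⁺] = 0.05359
α₁ + 2α₂ = 1.0385
DIC = CA / (α₁ + 2α₂) = 2.42 / 1.0385 = 2.33 mmol/kg

DIC = 2.33 mmol/kg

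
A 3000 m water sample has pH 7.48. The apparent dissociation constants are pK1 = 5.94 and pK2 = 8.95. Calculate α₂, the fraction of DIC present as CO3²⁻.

α₂ = 1 / (1 + [H⁺]/K2 + [H⁺]²/(K1K2)) = 1 / (1 + 10^+1.47 + 10^-0.07)
   = 1 / (1 + 29.512 + 0.85114) = 1/31.363 = 0.03188

α₂ = 0.0319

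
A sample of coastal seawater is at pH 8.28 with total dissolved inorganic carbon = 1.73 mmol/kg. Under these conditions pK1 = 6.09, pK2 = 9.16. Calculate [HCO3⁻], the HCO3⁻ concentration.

α₁ = 1 / (1 + [H⁺]/K1 + K2/[H⁺]) = 1 / (1 + 10^-2.19 + 10^-0.88)
   = 1 / (1 + 0.0064565 + 0.13183) = 1/1.1383 = 0.8785
[HCO3⁻] = α₁ × DIC = 0.8785 × 1.73 = 1.52 mmol/kg

[HCO3⁻] = 1.52 mmol/kg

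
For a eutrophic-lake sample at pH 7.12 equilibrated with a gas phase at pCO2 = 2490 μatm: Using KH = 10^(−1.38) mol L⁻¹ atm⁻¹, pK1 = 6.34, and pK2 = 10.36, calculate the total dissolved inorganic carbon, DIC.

[CO2*] = KH · pCO2 = 10^(−1.38) × 2490×10^-6 = 1.038×10^-4 mol/L
α₀ = 1/(1 + K1/[H⁺] + K1K2/[H⁺]²) = 1/(1 + 10^+0.78 + 10^-2.46) = 0.1423
DIC = [CO2*]/α₀ = 1.038×10^-4 / 0.1423 = 0.730 mmol/L

DIC = 0.730 mmol/L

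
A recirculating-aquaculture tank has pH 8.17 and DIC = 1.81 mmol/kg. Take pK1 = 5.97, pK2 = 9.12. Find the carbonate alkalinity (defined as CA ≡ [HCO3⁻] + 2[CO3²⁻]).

CA = 1.98 mmol/kg

CA = [HCO3⁻] + 2[CO3²⁻] = (α₁ + 2α₂)·DIC
At pH 8.17: [H⁺]/K1 = 10^-2.20 = 0.0063096, K2/[H⁺] = 10^-0.95 = 0.11220
α₁ = 1/(1 + 0.0063096 + 0.11220) = 1/1.1185 = 0.8940; α₂ = α₁·K2/[H⁺] = 0.1003
α₁ + 2α₂ = 1.0947
CA = 1.0947 × 1.81 = 1.98 mmol/kg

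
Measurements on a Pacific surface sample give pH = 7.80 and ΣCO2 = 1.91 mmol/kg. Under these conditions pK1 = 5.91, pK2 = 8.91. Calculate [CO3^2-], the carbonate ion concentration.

[CO3²⁻] = 0.136 mmol/kg

α₂ = 1 / (1 + [H⁺]/K2 + [H⁺]²/(K1K2)) = 1 / (1 + 10^+1.11 + 10^-0.78)
   = 1 / (1 + 12.882 + 0.16596) = 1/14.048 = 0.07118
[CO3²⁻] = α₂ × DIC = 0.07118 × 1.91 = 0.136 mmol/kg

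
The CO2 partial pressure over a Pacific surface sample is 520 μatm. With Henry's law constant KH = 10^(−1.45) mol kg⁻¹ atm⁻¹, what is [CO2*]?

[CO2*] = 18.5 μmol/kg

KH = 10^(−1.45) = 3.548×10^-2 mol kg⁻¹ atm⁻¹
[CO2*] = KH · pCO2 = 3.548×10^-2 × 520×10^-6 atm = 1.85×10^-5 mol/kg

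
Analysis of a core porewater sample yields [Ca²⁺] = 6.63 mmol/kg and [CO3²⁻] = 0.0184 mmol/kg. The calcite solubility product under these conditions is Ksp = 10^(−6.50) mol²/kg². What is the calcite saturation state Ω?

Ksp = 10^(−6.50) = 3.162×10^-7
Ω = [Ca²⁺][CO3²⁻]/Ksp = (6.63×10^-3)(0.0184×10^-3) / 3.162×10^-7 = 0.386

Ω = 0.386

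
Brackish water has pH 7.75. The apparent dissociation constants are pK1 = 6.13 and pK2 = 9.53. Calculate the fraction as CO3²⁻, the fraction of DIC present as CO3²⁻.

α₂ = 0.0159

α₂ = 1 / (1 + [H⁺]/K2 + [H⁺]²/(K1K2)) = 1 / (1 + 10^+1.78 + 10^+0.16)
   = 1 / (1 + 60.256 + 1.4454) = 1/62.701 = 0.01595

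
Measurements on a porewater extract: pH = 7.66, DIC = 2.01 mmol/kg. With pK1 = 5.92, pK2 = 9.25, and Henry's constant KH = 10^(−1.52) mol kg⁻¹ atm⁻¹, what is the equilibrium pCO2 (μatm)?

α₀ = 1 / (1 + K1/[H⁺] + K1K2/[H⁺]²) = 1 / (1 + 10^+1.74 + 10^+0.15)
   = 1 / (1 + 54.954 + 1.4125) = 1/57.367 = 0.01743
[CO2*] = α₀ × DIC = 0.01743 × 2.01 = 0.03504 mmol/kg
pCO2 = [CO2*]/KH = 3.504×10^-5 / 3.020×10^-2 = 1160 μatm

pCO2 = 1160 μatm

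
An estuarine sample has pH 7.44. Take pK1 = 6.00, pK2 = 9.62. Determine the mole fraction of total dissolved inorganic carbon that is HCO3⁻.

α₁ = 0.959

α₁ = 1 / (1 + [H⁺]/K1 + K2/[H⁺]) = 1 / (1 + 10^-1.44 + 10^-2.18)
   = 1 / (1 + 0.036308 + 0.0066069) = 1/1.0429 = 0.9589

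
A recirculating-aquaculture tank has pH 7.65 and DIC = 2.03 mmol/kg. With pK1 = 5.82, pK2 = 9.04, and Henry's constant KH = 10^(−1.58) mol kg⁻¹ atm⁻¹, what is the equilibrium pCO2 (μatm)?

α₀ = 1 / (1 + K1/[H⁺] + K1K2/[H⁺]²) = 1 / (1 + 10^+1.83 + 10^+0.44)
   = 1 / (1 + 67.608 + 2.7542) = 1/71.363 = 0.01401
[CO2*] = α₀ × DIC = 0.01401 × 2.03 = 0.02845 mmol/kg
pCO2 = [CO2*]/KH = 2.845×10^-5 / 2.630×10^-2 = 1080 μatm

pCO2 = 1080 μatm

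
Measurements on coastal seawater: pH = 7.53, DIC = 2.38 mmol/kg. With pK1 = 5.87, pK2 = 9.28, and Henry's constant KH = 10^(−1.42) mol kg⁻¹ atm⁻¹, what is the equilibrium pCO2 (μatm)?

pCO2 = 1320 μatm

α₀ = 1 / (1 + K1/[H⁺] + K1K2/[H⁺]²) = 1 / (1 + 10^+1.66 + 10^-0.09)
   = 1 / (1 + 45.709 + 0.81283) = 1/47.522 = 0.02104
[CO2*] = α₀ × DIC = 0.02104 × 2.38 = 0.05008 mmol/kg
pCO2 = [CO2*]/KH = 5.008×10^-5 / 3.802×10^-2 = 1320 μatm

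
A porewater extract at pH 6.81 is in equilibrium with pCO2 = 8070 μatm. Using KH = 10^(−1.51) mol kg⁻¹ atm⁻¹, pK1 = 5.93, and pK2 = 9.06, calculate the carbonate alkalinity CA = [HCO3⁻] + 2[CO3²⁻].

CA = 1.91 mmol/kg

[CO2*] = KH · pCO2 = 10^(−1.51) × 8070×10^-6 = 2.494×10^-4 mol/kg
α₀ = 1/(1 + K1/[H⁺] + K1K2/[H⁺]²) = 1/(1 + 10^+0.88 + 10^-1.37) = 0.1159
DIC = [CO2*]/α₀ = 2.494×10^-4 / 0.1159 = 2.152 mmol/kg
CA = (α₁ + 2α₂)·DIC = (0.8792 + 2×0.004944) × 2.152 = 1.91 mmol/kg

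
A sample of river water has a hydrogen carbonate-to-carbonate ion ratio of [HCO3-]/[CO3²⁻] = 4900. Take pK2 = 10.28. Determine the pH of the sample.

From K2 = [H⁺][CO3²⁻]/[HCO3-]:  pH = pK2 − log₁₀([HCO3-]/[CO3²⁻])
log₁₀(4900) = +3.690
pH = 10.28 − (+3.690) = 6.59

pH = 6.59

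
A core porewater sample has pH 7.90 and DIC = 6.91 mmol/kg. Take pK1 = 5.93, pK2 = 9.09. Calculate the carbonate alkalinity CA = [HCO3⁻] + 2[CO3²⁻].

CA = 7.26 mmol/kg

CA = [HCO3⁻] + 2[CO3²⁻] = (α₁ + 2α₂)·DIC
At pH 7.90: [H⁺]/K1 = 10^-1.97 = 0.010715, K2/[H⁺] = 10^-1.19 = 0.064565
α₁ = 1/(1 + 0.010715 + 0.064565) = 1/1.0753 = 0.9300; α₂ = α₁·K2/[H⁺] = 0.06005
α₁ + 2α₂ = 1.0501
CA = 1.0501 × 6.91 = 7.26 mmol/kg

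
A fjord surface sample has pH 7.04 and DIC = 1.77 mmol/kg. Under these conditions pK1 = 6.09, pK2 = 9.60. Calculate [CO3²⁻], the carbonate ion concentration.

[CO3²⁻] = 4.37 μmol/kg

α₂ = 1 / (1 + [H⁺]/K2 + [H⁺]²/(K1K2)) = 1 / (1 + 10^+2.56 + 10^+1.61)
   = 1 / (1 + 363.08 + 40.738) = 1/404.82 = 0.002470
[CO3²⁻] = α₂ × DIC = 0.002470 × 1.77 = 0.00437 mmol/kg = 4.37 μmol/kg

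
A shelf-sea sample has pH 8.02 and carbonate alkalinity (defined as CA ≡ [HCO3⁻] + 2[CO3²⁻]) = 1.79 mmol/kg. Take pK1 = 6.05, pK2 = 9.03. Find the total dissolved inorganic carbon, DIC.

CA = [HCO3⁻] + 2[CO3²⁻] = (α₁ + 2α₂)·DIC
At pH 8.02: [H⁺]/K1 = 10^-1.97 = 0.010715, K2/[H⁺] = 10^-1.01 = 0.097724
α₁ = 1/(1 + 0.010715 + 0.097724) = 1/1.1084 = 0.9022; α₂ = α₁·K2/[H⁺] = 0.08816
α₁ + 2α₂ = 1.0785
DIC = CA / (α₁ + 2α₂) = 1.79 / 1.0785 = 1.66 mmol/kg

DIC = 1.66 mmol/kg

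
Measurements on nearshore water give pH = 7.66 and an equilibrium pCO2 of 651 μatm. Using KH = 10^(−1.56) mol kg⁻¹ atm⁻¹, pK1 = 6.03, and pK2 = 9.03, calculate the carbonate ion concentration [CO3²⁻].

[CO2*] = KH · pCO2 = 10^(−1.56) × 651×10^-6 = 1.793×10^-5 mol/kg
α₀ = 1/(1 + K1/[H⁺] + K1K2/[H⁺]²) = 1/(1 + 10^+1.63 + 10^+0.26) = 0.02199
DIC = [CO2*]/α₀ = 1.793×10^-5 / 0.02199 = 0.8154 mmol/kg
[CO3²⁻] = α₂·DIC; α₂ = 0.04001, so [CO3²⁻] = 0.04001 × 0.8154 = 0.0326 mmol/kg

[CO3²⁻] = 0.0326 mmol/kg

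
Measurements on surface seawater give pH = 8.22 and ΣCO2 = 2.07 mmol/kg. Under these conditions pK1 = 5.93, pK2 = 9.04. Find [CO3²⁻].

[CO3²⁻] = 0.271 mmol/kg

α₂ = 1 / (1 + [H⁺]/K2 + [H⁺]²/(K1K2)) = 1 / (1 + 10^+0.82 + 10^-1.47)
   = 1 / (1 + 6.6069 + 0.033884) = 1/7.6408 = 0.1309
[CO3²⁻] = α₂ × DIC = 0.1309 × 2.07 = 0.271 mmol/kg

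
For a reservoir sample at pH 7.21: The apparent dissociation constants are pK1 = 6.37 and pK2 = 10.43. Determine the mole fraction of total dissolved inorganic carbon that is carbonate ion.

α₂ = 1 / (1 + [H⁺]/K2 + [H⁺]²/(K1K2)) = 1 / (1 + 10^+3.22 + 10^+2.38)
   = 1 / (1 + 1659.6 + 239.88) = 1/1900.5 = 0.0005262

α₂ = 0.000526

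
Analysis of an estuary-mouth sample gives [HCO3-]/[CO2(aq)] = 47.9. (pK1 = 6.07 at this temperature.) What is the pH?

pH = 7.75

From K1 = [H⁺][HCO3-]/[CO2(aq)]:  pH = pK1 + log₁₀([HCO3-]/[CO2(aq)])
log₁₀(47.9) = +1.680
pH = 6.07 + (+1.680) = 7.75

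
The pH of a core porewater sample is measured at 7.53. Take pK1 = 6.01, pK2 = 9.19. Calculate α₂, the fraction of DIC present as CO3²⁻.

α₂ = 0.0208

α₂ = 1 / (1 + [H⁺]/K2 + [H⁺]²/(K1K2)) = 1 / (1 + 10^+1.66 + 10^+0.14)
   = 1 / (1 + 45.709 + 1.3804) = 1/48.089 = 0.02079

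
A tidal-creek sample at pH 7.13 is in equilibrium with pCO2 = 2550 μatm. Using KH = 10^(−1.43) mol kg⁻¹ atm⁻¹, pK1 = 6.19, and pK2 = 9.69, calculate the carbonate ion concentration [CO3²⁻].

[CO2*] = KH · pCO2 = 10^(−1.43) × 2550×10^-6 = 9.474×10^-5 mol/kg
α₀ = 1/(1 + K1/[H⁺] + K1K2/[H⁺]²) = 1/(1 + 10^+0.94 + 10^-1.62) = 0.1027
DIC = [CO2*]/α₀ = 9.474×10^-5 / 0.1027 = 0.9222 mmol/kg
[CO3²⁻] = α₂·DIC; α₂ = 0.002464, so [CO3²⁻] = 0.002464 × 0.9222 = 0.00227 mmol/kg = 2.27 μmol/kg

[CO3²⁻] = 2.27 μmol/kg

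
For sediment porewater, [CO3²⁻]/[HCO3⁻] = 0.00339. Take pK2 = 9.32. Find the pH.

From K2 = [H⁺][CO3²⁻]/[HCO3⁻]:  pH = pK2 + log₁₀([CO3²⁻]/[HCO3⁻])
log₁₀(0.00339) = -2.470
pH = 9.32 + (-2.470) = 6.85

pH = 6.85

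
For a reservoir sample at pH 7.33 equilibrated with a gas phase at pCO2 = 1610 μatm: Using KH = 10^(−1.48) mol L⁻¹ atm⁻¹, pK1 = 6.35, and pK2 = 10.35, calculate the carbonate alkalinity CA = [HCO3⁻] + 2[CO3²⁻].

[CO2*] = KH · pCO2 = 10^(−1.48) × 1610×10^-6 = 5.331×10^-5 mol/L
α₀ = 1/(1 + K1/[H⁺] + K1K2/[H⁺]²) = 1/(1 + 10^+0.98 + 10^-2.04) = 0.09471
DIC = [CO2*]/α₀ = 5.331×10^-5 / 0.09471 = 0.5629 mmol/L
CA = (α₁ + 2α₂)·DIC = (0.9044 + 2×0.0008637) × 0.5629 = 0.510 mmol/L

CA = 0.510 mmol/L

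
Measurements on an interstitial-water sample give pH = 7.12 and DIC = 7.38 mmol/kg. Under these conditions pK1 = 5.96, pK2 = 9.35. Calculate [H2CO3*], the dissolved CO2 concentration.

α₀ = 1 / (1 + K1/[H⁺] + K1K2/[H⁺]²) = 1 / (1 + 10^+1.16 + 10^-1.07)
   = 1 / (1 + 14.454 + 0.085114) = 1/15.540 = 0.06435
[CO2*] = α₀ × DIC = 0.06435 × 7.38 = 0.475 mmol/kg

[CO2*] = 0.475 mmol/kg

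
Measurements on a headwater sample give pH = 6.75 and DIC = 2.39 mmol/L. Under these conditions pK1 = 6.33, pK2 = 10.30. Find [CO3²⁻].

[CO3²⁻] = 0.488 μmol/L

α₂ = 1 / (1 + [H⁺]/K2 + [H⁺]²/(K1K2)) = 1 / (1 + 10^+3.55 + 10^+3.13)
   = 1 / (1 + 3548.1 + 1349.0) = 1/4898.1 = 0.0002042
[CO3²⁻] = α₂ × DIC = 0.0002042 × 2.39 = 0.000488 mmol/L = 0.488 μmol/L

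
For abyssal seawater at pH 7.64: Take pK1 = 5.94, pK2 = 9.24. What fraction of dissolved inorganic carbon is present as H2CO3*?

α₀ = 0.0191

α₀ = 1 / (1 + K1/[H⁺] + K1K2/[H⁺]²) = 1 / (1 + 10^+1.70 + 10^+0.10)
   = 1 / (1 + 50.119 + 1.2589) = 1/52.378 = 0.01909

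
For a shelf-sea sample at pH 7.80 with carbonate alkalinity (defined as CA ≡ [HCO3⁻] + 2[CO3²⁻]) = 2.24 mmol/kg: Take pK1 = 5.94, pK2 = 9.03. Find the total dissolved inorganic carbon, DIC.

CA = [HCO3⁻] + 2[CO3²⁻] = (α₁ + 2α₂)·DIC
At pH 7.80: [H⁺]/K1 = 10^-1.86 = 0.013804, K2/[H⁺] = 10^-1.23 = 0.058884
α₁ = 1/(1 + 0.013804 + 0.058884) = 1/1.0727 = 0.9322; α₂ = α₁·K2/[H⁺] = 0.05489
α₁ + 2α₂ = 1.0420
DIC = CA / (α₁ + 2α₂) = 2.24 / 1.0420 = 2.15 mmol/kg

DIC = 2.15 mmol/kg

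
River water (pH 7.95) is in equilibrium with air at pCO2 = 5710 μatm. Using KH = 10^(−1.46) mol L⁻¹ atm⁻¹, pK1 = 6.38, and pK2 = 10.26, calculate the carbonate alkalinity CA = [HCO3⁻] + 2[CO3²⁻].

[CO2*] = KH · pCO2 = 10^(−1.46) × 5710×10^-6 = 1.980×10^-4 mol/L
α₀ = 1/(1 + K1/[H⁺] + K1K2/[H⁺]²) = 1/(1 + 10^+1.57 + 10^-0.74) = 0.02609
DIC = [CO2*]/α₀ = 1.980×10^-4 / 0.02609 = 7.590 mmol/L
CA = (α₁ + 2α₂)·DIC = (0.9692 + 2×0.004747) × 7.590 = 7.43 mmol/L

CA = 7.43 mmol/L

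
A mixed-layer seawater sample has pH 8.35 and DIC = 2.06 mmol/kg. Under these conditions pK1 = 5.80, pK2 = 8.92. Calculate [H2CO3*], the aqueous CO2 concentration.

[CO2*] = 4.56 μmol/kg

α₀ = 1 / (1 + K1/[H⁺] + K1K2/[H⁺]²) = 1 / (1 + 10^+2.55 + 10^+1.98)
   = 1 / (1 + 354.81 + 95.499) = 1/451.31 = 0.002216
[CO2*] = α₀ × DIC = 0.002216 × 2.06 = 0.00456 mmol/kg = 4.56 μmol/kg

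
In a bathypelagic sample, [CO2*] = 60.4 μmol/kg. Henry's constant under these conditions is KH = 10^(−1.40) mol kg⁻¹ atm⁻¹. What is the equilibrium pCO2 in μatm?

pCO2 = 1520 μatm

KH = 10^(−1.40) = 3.981×10^-2 mol kg⁻¹ atm⁻¹
pCO2 = [CO2*]/KH = 60.4×10^-6 / 3.981×10^-2 = 1.52×10^-3 atm = 1520 μatm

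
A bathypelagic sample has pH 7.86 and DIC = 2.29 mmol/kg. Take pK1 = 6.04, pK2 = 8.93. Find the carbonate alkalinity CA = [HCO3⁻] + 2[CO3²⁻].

CA = 2.44 mmol/kg

CA = [HCO3⁻] + 2[CO3²⁻] = (α₁ + 2α₂)·DIC
At pH 7.86: [H⁺]/K1 = 10^-1.82 = 0.015136, K2/[H⁺] = 10^-1.07 = 0.085114
α₁ = 1/(1 + 0.015136 + 0.085114) = 1/1.1002 = 0.9089; α₂ = α₁·K2/[H⁺] = 0.07736
α₁ + 2α₂ = 1.0636
CA = 1.0636 × 2.29 = 2.44 mmol/kg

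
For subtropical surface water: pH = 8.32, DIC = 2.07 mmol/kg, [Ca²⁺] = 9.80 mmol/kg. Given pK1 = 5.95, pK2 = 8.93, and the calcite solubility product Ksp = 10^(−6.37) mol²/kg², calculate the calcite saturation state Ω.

Ω = 9.34

α₂ = 1 / (1 + [H⁺]/K2 + [H⁺]²/(K1K2)) = 1 / (1 + 10^+0.61 + 10^-1.76)
   = 1 / (1 + 4.0738 + 0.017378) = 1/5.0912 = 0.1964
[CO3²⁻] = α₂ × DIC = 0.1964 × 2.07 = 0.4066 mmol/kg
Ksp = 10^(−6.37) = 4.266×10^-7
Ω = [Ca²⁺][CO3²⁻]/Ksp = (9.80×10^-3)(4.066×10^-4) / 4.266×10^-7 = 9.34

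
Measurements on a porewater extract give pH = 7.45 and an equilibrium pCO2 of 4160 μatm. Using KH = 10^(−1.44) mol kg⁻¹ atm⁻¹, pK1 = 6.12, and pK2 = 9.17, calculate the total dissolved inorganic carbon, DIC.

DIC = 3.44 mmol/kg

[CO2*] = KH · pCO2 = 10^(−1.44) × 4160×10^-6 = 1.510×10^-4 mol/kg
α₀ = 1/(1 + K1/[H⁺] + K1K2/[H⁺]²) = 1/(1 + 10^+1.33 + 10^-0.39) = 0.04388
DIC = [CO2*]/α₀ = 1.510×10^-4 / 0.04388 = 3.44 mmol/kg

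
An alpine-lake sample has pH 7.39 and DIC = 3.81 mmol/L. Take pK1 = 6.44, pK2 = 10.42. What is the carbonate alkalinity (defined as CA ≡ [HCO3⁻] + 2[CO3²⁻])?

CA = 3.43 mmol/L

CA = [HCO3⁻] + 2[CO3²⁻] = (α₁ + 2α₂)·DIC
At pH 7.39: [H⁺]/K1 = 10^-0.95 = 0.11220, K2/[H⁺] = 10^-3.03 = 0.00093325
α₁ = 1/(1 + 0.11220 + 0.00093325) = 1/1.1131 = 0.8984; α₂ = α₁·K2/[H⁺] = 0.0008384
α₁ + 2α₂ = 0.9000
CA = 0.9000 × 3.81 = 3.43 mmol/L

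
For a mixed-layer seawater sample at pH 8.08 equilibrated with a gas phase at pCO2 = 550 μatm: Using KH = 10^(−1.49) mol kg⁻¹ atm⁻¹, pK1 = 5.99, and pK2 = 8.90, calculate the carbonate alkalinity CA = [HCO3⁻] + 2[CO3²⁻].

CA = 2.85 mmol/kg

[CO2*] = KH · pCO2 = 10^(−1.49) × 550×10^-6 = 1.780×10^-5 mol/kg
α₀ = 1/(1 + K1/[H⁺] + K1K2/[H⁺]²) = 1/(1 + 10^+2.09 + 10^+1.27) = 0.007010
DIC = [CO2*]/α₀ = 1.780×10^-5 / 0.007010 = 2.539 mmol/kg
CA = (α₁ + 2α₂)·DIC = (0.8625 + 2×0.1305) × 2.539 = 2.85 mmol/kg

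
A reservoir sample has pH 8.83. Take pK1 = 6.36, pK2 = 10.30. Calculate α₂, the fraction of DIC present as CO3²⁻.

α₂ = 0.0327

α₂ = 1 / (1 + [H⁺]/K2 + [H⁺]²/(K1K2)) = 1 / (1 + 10^+1.47 + 10^-1.00)
   = 1 / (1 + 29.512 + 0.10000) = 1/30.612 = 0.03267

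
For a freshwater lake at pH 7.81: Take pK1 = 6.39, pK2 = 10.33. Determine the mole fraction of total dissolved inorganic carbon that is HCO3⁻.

α₁ = 1 / (1 + [H⁺]/K1 + K2/[H⁺]) = 1 / (1 + 10^-1.42 + 10^-2.52)
   = 1 / (1 + 0.038019 + 0.0030200) = 1/1.0410 = 0.9606

α₁ = 0.961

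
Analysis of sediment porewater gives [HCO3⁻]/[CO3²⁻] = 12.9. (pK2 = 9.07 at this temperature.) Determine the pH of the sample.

pH = 7.96

From K2 = [H⁺][CO3²⁻]/[HCO3⁻]:  pH = pK2 − log₁₀([HCO3⁻]/[CO3²⁻])
log₁₀(12.9) = +1.111
pH = 9.07 − (+1.111) = 7.96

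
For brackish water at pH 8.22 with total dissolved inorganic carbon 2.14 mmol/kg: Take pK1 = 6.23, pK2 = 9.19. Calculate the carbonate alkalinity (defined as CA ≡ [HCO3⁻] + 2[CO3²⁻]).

CA = 2.33 mmol/kg

CA = [HCO3⁻] + 2[CO3²⁻] = (α₁ + 2α₂)·DIC
At pH 8.22: [H⁺]/K1 = 10^-1.99 = 0.010233, K2/[H⁺] = 10^-0.97 = 0.10715
α₁ = 1/(1 + 0.010233 + 0.10715) = 1/1.1174 = 0.8949; α₂ = α₁·K2/[H⁺] = 0.09590
α₁ + 2α₂ = 1.0867
CA = 1.0867 × 2.14 = 2.33 mmol/kg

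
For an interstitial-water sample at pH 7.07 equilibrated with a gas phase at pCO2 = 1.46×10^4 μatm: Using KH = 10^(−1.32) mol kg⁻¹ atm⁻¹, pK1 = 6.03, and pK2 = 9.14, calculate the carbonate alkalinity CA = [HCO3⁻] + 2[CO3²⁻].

CA = 7.79 mmol/kg

[CO2*] = KH · pCO2 = 10^(−1.32) × 1.46×10^4×10^-6 = 6.988×10^-4 mol/kg
α₀ = 1/(1 + K1/[H⁺] + K1K2/[H⁺]²) = 1/(1 + 10^+1.04 + 10^-1.03) = 0.08293
DIC = [CO2*]/α₀ = 6.988×10^-4 / 0.08293 = 8.426 mmol/kg
CA = (α₁ + 2α₂)·DIC = (0.9093 + 2×0.007740) × 8.426 = 7.79 mmol/kg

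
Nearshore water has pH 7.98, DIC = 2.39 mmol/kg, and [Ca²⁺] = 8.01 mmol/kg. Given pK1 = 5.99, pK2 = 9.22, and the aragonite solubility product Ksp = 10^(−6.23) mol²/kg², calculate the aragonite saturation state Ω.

α₂ = 1 / (1 + [H⁺]/K2 + [H⁺]²/(K1K2)) = 1 / (1 + 10^+1.24 + 10^-0.75)
   = 1 / (1 + 17.378 + 0.17783) = 1/18.556 = 0.05389
[CO3²⁻] = α₂ × DIC = 0.05389 × 2.39 = 0.1288 mmol/kg
Ksp = 10^(−6.23) = 5.888×10^-7
Ω = [Ca²⁺][CO3²⁻]/Ksp = (8.01×10^-3)(1.288×10^-4) / 5.888×10^-7 = 1.75

Ω = 1.75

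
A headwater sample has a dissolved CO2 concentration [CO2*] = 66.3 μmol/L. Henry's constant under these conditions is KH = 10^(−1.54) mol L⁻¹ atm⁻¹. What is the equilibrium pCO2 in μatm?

KH = 10^(−1.54) = 2.884×10^-2 mol L⁻¹ atm⁻¹
pCO2 = [CO2*]/KH = 66.3×10^-6 / 2.884×10^-2 = 2.30×10^-3 atm = 2300 μatm

pCO2 = 2300 μatm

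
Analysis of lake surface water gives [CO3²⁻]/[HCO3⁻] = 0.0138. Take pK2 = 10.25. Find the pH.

pH = 8.39

From K2 = [H⁺][CO3²⁻]/[HCO3⁻]:  pH = pK2 + log₁₀([CO3²⁻]/[HCO3⁻])
log₁₀(0.0138) = -1.860
pH = 10.25 + (-1.860) = 8.39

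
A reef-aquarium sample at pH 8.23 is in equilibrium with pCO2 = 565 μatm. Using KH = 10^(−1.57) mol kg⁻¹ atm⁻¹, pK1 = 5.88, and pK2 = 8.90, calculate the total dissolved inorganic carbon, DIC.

[CO2*] = KH · pCO2 = 10^(−1.57) × 565×10^-6 = 1.521×10^-5 mol/kg
α₀ = 1/(1 + K1/[H⁺] + K1K2/[H⁺]²) = 1/(1 + 10^+2.35 + 10^+1.68) = 0.003667
DIC = [CO2*]/α₀ = 1.521×10^-5 / 0.003667 = 4.15 mmol/kg

DIC = 4.15 mmol/kg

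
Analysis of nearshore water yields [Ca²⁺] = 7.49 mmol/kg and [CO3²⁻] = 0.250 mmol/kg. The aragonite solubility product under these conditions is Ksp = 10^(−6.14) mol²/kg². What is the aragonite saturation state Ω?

Ω = 2.58

Ksp = 10^(−6.14) = 7.244×10^-7
Ω = [Ca²⁺][CO3²⁻]/Ksp = (7.49×10^-3)(0.250×10^-3) / 7.244×10^-7 = 2.58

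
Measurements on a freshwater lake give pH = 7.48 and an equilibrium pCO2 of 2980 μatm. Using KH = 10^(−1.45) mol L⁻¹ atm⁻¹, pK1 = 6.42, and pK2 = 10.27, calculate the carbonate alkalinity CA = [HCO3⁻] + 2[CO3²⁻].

[CO2*] = KH · pCO2 = 10^(−1.45) × 2980×10^-6 = 1.057×10^-4 mol/L
α₀ = 1/(1 + K1/[H⁺] + K1K2/[H⁺]²) = 1/(1 + 10^+1.06 + 10^-1.73) = 0.08000
DIC = [CO2*]/α₀ = 1.057×10^-4 / 0.08000 = 1.322 mmol/L
CA = (α₁ + 2α₂)·DIC = (0.9185 + 2×0.001490) × 1.322 = 1.22 mmol/L

CA = 1.22 mmol/L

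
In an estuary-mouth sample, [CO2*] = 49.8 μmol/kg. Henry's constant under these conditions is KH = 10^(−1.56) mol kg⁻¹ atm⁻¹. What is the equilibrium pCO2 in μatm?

KH = 10^(−1.56) = 2.754×10^-2 mol kg⁻¹ atm⁻¹
pCO2 = [CO2*]/KH = 49.8×10^-6 / 2.754×10^-2 = 1.81×10^-3 atm = 1810 μatm

pCO2 = 1810 μatm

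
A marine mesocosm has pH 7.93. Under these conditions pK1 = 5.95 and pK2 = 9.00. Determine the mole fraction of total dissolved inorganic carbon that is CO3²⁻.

α₂ = 0.0777

α₂ = 1 / (1 + [H⁺]/K2 + [H⁺]²/(K1K2)) = 1 / (1 + 10^+1.07 + 10^-0.91)
   = 1 / (1 + 11.749 + 0.12303) = 1/12.872 = 0.07769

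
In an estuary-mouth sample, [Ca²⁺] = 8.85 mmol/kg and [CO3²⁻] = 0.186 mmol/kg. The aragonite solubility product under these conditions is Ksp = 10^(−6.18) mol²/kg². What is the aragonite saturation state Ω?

Ksp = 10^(−6.18) = 6.607×10^-7
Ω = [Ca²⁺][CO3²⁻]/Ksp = (8.85×10^-3)(0.186×10^-3) / 6.607×10^-7 = 2.49

Ω = 2.49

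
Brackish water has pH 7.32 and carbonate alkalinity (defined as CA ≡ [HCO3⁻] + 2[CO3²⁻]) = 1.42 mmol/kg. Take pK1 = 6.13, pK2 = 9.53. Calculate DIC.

DIC = 1.50 mmol/kg

CA = [HCO3⁻] + 2[CO3²⁻] = (α₁ + 2α₂)·DIC
At pH 7.32: [H⁺]/K1 = 10^-1.19 = 0.064565, K2/[H⁺] = 10^-2.21 = 0.0061660
α₁ = 1/(1 + 0.064565 + 0.0061660) = 1/1.0707 = 0.9339; α₂ = α₁·K2/[H⁺] = 0.005759
α₁ + 2α₂ = 0.9455
DIC = CA / (α₁ + 2α₂) = 1.42 / 0.9455 = 1.50 mmol/kg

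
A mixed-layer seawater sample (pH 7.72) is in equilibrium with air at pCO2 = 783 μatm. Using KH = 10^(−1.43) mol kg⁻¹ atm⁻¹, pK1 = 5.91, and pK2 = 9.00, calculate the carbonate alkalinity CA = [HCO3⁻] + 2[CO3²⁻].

CA = 2.08 mmol/kg

[CO2*] = KH · pCO2 = 10^(−1.43) × 783×10^-6 = 2.909×10^-5 mol/kg
α₀ = 1/(1 + K1/[H⁺] + K1K2/[H⁺]²) = 1/(1 + 10^+1.81 + 10^+0.53) = 0.01450
DIC = [CO2*]/α₀ = 2.909×10^-5 / 0.01450 = 2.006 mmol/kg
CA = (α₁ + 2α₂)·DIC = (0.9364 + 2×0.04914) × 2.006 = 2.08 mmol/kg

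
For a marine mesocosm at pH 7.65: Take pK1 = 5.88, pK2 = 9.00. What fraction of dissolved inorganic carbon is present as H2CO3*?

α₀ = 1 / (1 + K1/[H⁺] + K1K2/[H⁺]²) = 1 / (1 + 10^+1.77 + 10^+0.42)
   = 1 / (1 + 58.884 + 2.6303) = 1/62.515 = 0.01600

α₀ = 0.0160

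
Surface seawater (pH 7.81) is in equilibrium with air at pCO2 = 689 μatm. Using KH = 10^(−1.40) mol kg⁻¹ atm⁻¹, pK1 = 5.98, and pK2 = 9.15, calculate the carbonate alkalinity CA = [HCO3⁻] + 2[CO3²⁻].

CA = 2.02 mmol/kg

[CO2*] = KH · pCO2 = 10^(−1.40) × 689×10^-6 = 2.743×10^-5 mol/kg
α₀ = 1/(1 + K1/[H⁺] + K1K2/[H⁺]²) = 1/(1 + 10^+1.83 + 10^+0.49) = 0.01395
DIC = [CO2*]/α₀ = 2.743×10^-5 / 0.01395 = 1.967 mmol/kg
CA = (α₁ + 2α₂)·DIC = (0.9430 + 2×0.04310) × 1.967 = 2.02 mmol/kg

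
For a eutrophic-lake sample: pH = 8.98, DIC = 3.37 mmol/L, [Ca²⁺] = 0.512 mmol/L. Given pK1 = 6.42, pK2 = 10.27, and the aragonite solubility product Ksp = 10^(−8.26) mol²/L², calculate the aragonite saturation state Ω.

Ω = 15.3

α₂ = 1 / (1 + [H⁺]/K2 + [H⁺]²/(K1K2)) = 1 / (1 + 10^+1.29 + 10^-1.27)
   = 1 / (1 + 19.498 + 0.053703) = 1/20.552 = 0.04866
[CO3²⁻] = α₂ × DIC = 0.04866 × 3.37 = 0.1640 mmol/L
Ksp = 10^(−8.26) = 5.495×10^-9
Ω = [Ca²⁺][CO3²⁻]/Ksp = (0.512×10^-3)(1.640×10^-4) / 5.495×10^-9 = 15.3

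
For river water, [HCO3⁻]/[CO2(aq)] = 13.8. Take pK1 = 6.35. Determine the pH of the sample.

pH = 7.49

From K1 = [H⁺][HCO3⁻]/[CO2(aq)]:  pH = pK1 + log₁₀([HCO3⁻]/[CO2(aq)])
log₁₀(13.8) = +1.140
pH = 6.35 + (+1.140) = 7.49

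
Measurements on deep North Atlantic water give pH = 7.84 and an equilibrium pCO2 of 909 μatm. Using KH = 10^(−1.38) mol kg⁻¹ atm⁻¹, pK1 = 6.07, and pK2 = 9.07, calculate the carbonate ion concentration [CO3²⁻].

[CO3²⁻] = 0.131 mmol/kg

[CO2*] = KH · pCO2 = 10^(−1.38) × 909×10^-6 = 3.789×10^-5 mol/kg
α₀ = 1/(1 + K1/[H⁺] + K1K2/[H⁺]²) = 1/(1 + 10^+1.77 + 10^+0.54) = 0.01578
DIC = [CO2*]/α₀ = 3.789×10^-5 / 0.01578 = 2.401 mmol/kg
[CO3²⁻] = α₂·DIC; α₂ = 0.05473, so [CO3²⁻] = 0.05473 × 2.401 = 0.131 mmol/kg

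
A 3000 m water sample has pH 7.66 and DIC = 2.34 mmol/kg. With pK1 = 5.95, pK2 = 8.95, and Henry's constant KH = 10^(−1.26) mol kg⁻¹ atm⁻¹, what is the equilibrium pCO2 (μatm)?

pCO2 = 775 μatm

α₀ = 1 / (1 + K1/[H⁺] + K1K2/[H⁺]²) = 1 / (1 + 10^+1.71 + 10^+0.42)
   = 1 / (1 + 51.286 + 2.6303) = 1/54.916 = 0.01821
[CO2*] = α₀ × DIC = 0.01821 × 2.34 = 0.04261 mmol/kg
pCO2 = [CO2*]/KH = 4.261×10^-5 / 5.495×10^-2 = 775 μatm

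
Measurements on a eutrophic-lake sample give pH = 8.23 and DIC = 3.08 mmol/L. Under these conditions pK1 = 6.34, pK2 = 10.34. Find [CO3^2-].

α₂ = 1 / (1 + [H⁺]/K2 + [H⁺]²/(K1K2)) = 1 / (1 + 10^+2.11 + 10^+0.22)
   = 1 / (1 + 128.82 + 1.6596) = 1/131.48 = 0.007605
[CO3²⁻] = α₂ × DIC = 0.007605 × 3.08 = 0.0234 mmol/L

[CO3²⁻] = 0.0234 mmol/L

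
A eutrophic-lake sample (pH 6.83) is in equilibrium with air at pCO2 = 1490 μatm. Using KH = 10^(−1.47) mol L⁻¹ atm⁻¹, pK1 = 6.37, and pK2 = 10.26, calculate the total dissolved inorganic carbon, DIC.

DIC = 0.196 mmol/L

[CO2*] = KH · pCO2 = 10^(−1.47) × 1490×10^-6 = 5.049×10^-5 mol/L
α₀ = 1/(1 + K1/[H⁺] + K1K2/[H⁺]²) = 1/(1 + 10^+0.46 + 10^-2.97) = 0.2574
DIC = [CO2*]/α₀ = 5.049×10^-5 / 0.2574 = 0.196 mmol/L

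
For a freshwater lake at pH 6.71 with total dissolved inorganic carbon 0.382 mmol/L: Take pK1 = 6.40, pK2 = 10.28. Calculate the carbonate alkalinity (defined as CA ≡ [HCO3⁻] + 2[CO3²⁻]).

CA = [HCO3⁻] + 2[CO3²⁻] = (α₁ + 2α₂)·DIC
At pH 6.71: [H⁺]/K1 = 10^-0.31 = 0.48978, K2/[H⁺] = 10^-3.57 = 0.00026915
α₁ = 1/(1 + 0.48978 + 0.00026915) = 1/1.4900 = 0.6711; α₂ = α₁·K2/[H⁺] = 0.0001806
α₁ + 2α₂ = 0.6715
CA = 0.6715 × 0.382 = 0.257 mmol/L

CA = 0.257 mmol/L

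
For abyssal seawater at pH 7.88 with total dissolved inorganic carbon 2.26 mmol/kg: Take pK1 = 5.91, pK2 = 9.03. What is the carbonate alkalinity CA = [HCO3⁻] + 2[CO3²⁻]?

CA = [HCO3⁻] + 2[CO3²⁻] = (α₁ + 2α₂)·DIC
At pH 7.88: [H⁺]/K1 = 10^-1.97 = 0.010715, K2/[H⁺] = 10^-1.15 = 0.070795
α₁ = 1/(1 + 0.010715 + 0.070795) = 1/1.0815 = 0.9246; α₂ = α₁·K2/[H⁺] = 0.06546
α₁ + 2α₂ = 1.0556
CA = 1.0556 × 2.26 = 2.39 mmol/kg

CA = 2.39 mmol/kg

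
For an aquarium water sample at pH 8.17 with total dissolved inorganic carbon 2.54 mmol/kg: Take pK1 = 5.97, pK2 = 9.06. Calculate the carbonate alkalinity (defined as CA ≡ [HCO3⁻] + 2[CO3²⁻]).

CA = 2.81 mmol/kg

CA = [HCO3⁻] + 2[CO3²⁻] = (α₁ + 2α₂)·DIC
At pH 8.17: [H⁺]/K1 = 10^-2.20 = 0.0063096, K2/[H⁺] = 10^-0.89 = 0.12882
α₁ = 1/(1 + 0.0063096 + 0.12882) = 1/1.1351 = 0.8810; α₂ = α₁·K2/[H⁺] = 0.1135
α₁ + 2α₂ = 1.1079
CA = 1.1079 × 2.54 = 2.81 mmol/kg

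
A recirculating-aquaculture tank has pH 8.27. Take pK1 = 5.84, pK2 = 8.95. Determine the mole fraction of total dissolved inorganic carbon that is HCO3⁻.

α₁ = 0.825

α₁ = 1 / (1 + [H⁺]/K1 + K2/[H⁺]) = 1 / (1 + 10^-2.43 + 10^-0.68)
   = 1 / (1 + 0.0037154 + 0.20893) = 1/1.2126 = 0.8246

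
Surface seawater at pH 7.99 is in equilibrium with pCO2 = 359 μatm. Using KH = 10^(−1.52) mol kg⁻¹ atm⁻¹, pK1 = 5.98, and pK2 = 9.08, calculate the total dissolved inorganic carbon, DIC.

DIC = 1.21 mmol/kg

[CO2*] = KH · pCO2 = 10^(−1.52) × 359×10^-6 = 1.084×10^-5 mol/kg
α₀ = 1/(1 + K1/[H⁺] + K1K2/[H⁺]²) = 1/(1 + 10^+2.01 + 10^+0.92) = 0.008957
DIC = [CO2*]/α₀ = 1.084×10^-5 / 0.008957 = 1.21 mmol/kg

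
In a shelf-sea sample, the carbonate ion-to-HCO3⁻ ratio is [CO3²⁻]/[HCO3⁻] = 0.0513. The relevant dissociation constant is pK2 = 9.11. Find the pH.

From K2 = [H⁺][CO3²⁻]/[HCO3⁻]:  pH = pK2 + log₁₀([CO3²⁻]/[HCO3⁻])
log₁₀(0.0513) = -1.290
pH = 9.11 + (-1.290) = 7.82

pH = 7.82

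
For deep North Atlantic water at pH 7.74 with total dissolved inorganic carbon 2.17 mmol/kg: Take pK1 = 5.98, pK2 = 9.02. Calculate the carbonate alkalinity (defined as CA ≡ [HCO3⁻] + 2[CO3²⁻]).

CA = [HCO3⁻] + 2[CO3²⁻] = (α₁ + 2α₂)·DIC
At pH 7.74: [H⁺]/K1 = 10^-1.76 = 0.017378, K2/[H⁺] = 10^-1.28 = 0.052481
α₁ = 1/(1 + 0.017378 + 0.052481) = 1/1.0699 = 0.9347; α₂ = α₁·K2/[H⁺] = 0.04905
α₁ + 2α₂ = 1.0328
CA = 1.0328 × 2.17 = 2.24 mmol/kg

CA = 2.24 mmol/kg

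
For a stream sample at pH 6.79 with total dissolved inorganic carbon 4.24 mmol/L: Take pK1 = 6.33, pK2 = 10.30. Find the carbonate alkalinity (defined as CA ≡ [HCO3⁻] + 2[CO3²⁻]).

CA = [HCO3⁻] + 2[CO3²⁻] = (α₁ + 2α₂)·DIC
At pH 6.79: [H⁺]/K1 = 10^-0.46 = 0.34674, K2/[H⁺] = 10^-3.51 = 0.00030903
α₁ = 1/(1 + 0.34674 + 0.00030903) = 1/1.3470 = 0.7424; α₂ = α₁·K2/[H⁺] = 0.0002294
α₁ + 2α₂ = 0.7428
CA = 0.7428 × 4.24 = 3.15 mmol/L

CA = 3.15 mmol/L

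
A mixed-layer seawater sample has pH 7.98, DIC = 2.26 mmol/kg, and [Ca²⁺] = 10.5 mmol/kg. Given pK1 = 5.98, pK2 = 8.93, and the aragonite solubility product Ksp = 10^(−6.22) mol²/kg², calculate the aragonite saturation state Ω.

Ω = 3.94

α₂ = 1 / (1 + [H⁺]/K2 + [H⁺]²/(K1K2)) = 1 / (1 + 10^+0.95 + 10^-1.05)
   = 1 / (1 + 8.9125 + 0.089125) = 1/10.002 = 0.09998
[CO3²⁻] = α₂ × DIC = 0.09998 × 2.26 = 0.2260 mmol/kg
Ksp = 10^(−6.22) = 6.026×10^-7
Ω = [Ca²⁺][CO3²⁻]/Ksp = (10.5×10^-3)(2.260×10^-4) / 6.026×10^-7 = 3.94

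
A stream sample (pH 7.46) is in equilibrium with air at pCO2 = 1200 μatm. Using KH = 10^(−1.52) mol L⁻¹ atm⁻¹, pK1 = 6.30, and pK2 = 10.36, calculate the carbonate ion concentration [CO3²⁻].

[CO2*] = KH · pCO2 = 10^(−1.52) × 1200×10^-6 = 3.624×10^-5 mol/L
α₀ = 1/(1 + K1/[H⁺] + K1K2/[H⁺]²) = 1/(1 + 10^+1.16 + 10^-1.74) = 0.06463
DIC = [CO2*]/α₀ = 3.624×10^-5 / 0.06463 = 0.5607 mmol/L
[CO3²⁻] = α₂·DIC; α₂ = 0.001176, so [CO3²⁻] = 0.001176 × 0.5607 = 0.000659 mmol/L = 0.659 μmol/L

[CO3²⁻] = 0.659 μmol/L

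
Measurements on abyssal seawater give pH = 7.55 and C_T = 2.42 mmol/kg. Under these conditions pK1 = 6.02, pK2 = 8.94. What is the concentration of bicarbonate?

[HCO3⁻] = 2.26 mmol/kg

α₁ = 1 / (1 + [H⁺]/K1 + K2/[H⁺]) = 1 / (1 + 10^-1.53 + 10^-1.39)
   = 1 / (1 + 0.029512 + 0.040738) = 1/1.0703 = 0.9344
[HCO3⁻] = α₁ × DIC = 0.9344 × 2.42 = 2.26 mmol/kg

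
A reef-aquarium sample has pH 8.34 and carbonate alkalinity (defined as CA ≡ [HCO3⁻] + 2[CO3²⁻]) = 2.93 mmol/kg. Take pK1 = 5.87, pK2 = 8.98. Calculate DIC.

DIC = 2.48 mmol/kg

CA = [HCO3⁻] + 2[CO3²⁻] = (α₁ + 2α₂)·DIC
At pH 8.34: [H⁺]/K1 = 10^-2.47 = 0.0033884, K2/[H⁺] = 10^-0.64 = 0.22909
α₁ = 1/(1 + 0.0033884 + 0.22909) = 1/1.2325 = 0.8114; α₂ = α₁·K2/[H⁺] = 0.1859
α₁ + 2α₂ = 1.1831
DIC = CA / (α₁ + 2α₂) = 2.93 / 1.1831 = 2.48 mmol/kg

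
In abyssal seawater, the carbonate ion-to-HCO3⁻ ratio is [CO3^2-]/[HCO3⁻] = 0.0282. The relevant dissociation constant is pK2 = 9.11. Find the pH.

pH = 7.56

From K2 = [H⁺][CO3^2-]/[HCO3⁻]:  pH = pK2 + log₁₀([CO3^2-]/[HCO3⁻])
log₁₀(0.0282) = -1.550
pH = 9.11 + (-1.550) = 7.56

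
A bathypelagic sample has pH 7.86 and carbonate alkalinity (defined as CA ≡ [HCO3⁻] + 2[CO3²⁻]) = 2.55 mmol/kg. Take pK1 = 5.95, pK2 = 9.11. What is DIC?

CA = [HCO3⁻] + 2[CO3²⁻] = (α₁ + 2α₂)·DIC
At pH 7.86: [H⁺]/K1 = 10^-1.91 = 0.012303, K2/[H⁺] = 10^-1.25 = 0.056234
α₁ = 1/(1 + 0.012303 + 0.056234) = 1/1.0685 = 0.9359; α₂ = α₁·K2/[H⁺] = 0.05263
α₁ + 2α₂ = 1.0411
DIC = CA / (α₁ + 2α₂) = 2.55 / 1.0411 = 2.45 mmol/kg

DIC = 2.45 mmol/kg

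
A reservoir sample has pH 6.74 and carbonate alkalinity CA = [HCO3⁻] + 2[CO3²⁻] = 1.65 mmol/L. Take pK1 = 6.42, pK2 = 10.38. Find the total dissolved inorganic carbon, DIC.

DIC = 2.44 mmol/L

CA = [HCO3⁻] + 2[CO3²⁻] = (α₁ + 2α₂)·DIC
At pH 6.74: [H⁺]/K1 = 10^-0.32 = 0.47863, K2/[H⁺] = 10^-3.64 = 0.00022909
α₁ = 1/(1 + 0.47863 + 0.00022909) = 1/1.4789 = 0.6762; α₂ = α₁·K2/[H⁺] = 0.0001549
α₁ + 2α₂ = 0.6765
DIC = CA / (α₁ + 2α₂) = 1.65 / 0.6765 = 2.44 mmol/L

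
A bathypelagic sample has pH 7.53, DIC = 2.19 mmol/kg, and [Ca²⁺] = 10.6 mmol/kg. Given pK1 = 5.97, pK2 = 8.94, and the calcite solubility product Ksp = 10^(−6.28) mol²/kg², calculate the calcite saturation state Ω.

Ω = 1.61

α₂ = 1 / (1 + [H⁺]/K2 + [H⁺]²/(K1K2)) = 1 / (1 + 10^+1.41 + 10^-0.15)
   = 1 / (1 + 25.704 + 0.70795) = 1/27.412 = 0.03648
[CO3²⁻] = α₂ × DIC = 0.03648 × 2.19 = 0.07989 mmol/kg
Ksp = 10^(−6.28) = 5.248×10^-7
Ω = [Ca²⁺][CO3²⁻]/Ksp = (10.6×10^-3)(7.989×10^-5) / 5.248×10^-7 = 1.61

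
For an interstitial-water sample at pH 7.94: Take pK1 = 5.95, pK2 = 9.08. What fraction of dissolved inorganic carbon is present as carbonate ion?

α₂ = 1 / (1 + [H⁺]/K2 + [H⁺]²/(K1K2)) = 1 / (1 + 10^+1.14 + 10^-0.85)
   = 1 / (1 + 13.804 + 0.14125) = 1/14.945 = 0.06691

α₂ = 0.0669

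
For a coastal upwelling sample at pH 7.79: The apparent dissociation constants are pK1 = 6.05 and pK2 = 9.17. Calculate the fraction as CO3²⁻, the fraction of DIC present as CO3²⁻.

α₂ = 0.0393

α₂ = 1 / (1 + [H⁺]/K2 + [H⁺]²/(K1K2)) = 1 / (1 + 10^+1.38 + 10^-0.36)
   = 1 / (1 + 23.988 + 0.43652) = 1/25.425 = 0.03933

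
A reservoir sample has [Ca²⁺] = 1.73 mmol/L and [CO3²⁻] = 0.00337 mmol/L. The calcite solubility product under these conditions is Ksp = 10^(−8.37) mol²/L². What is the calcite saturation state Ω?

Ω = 1.37

Ksp = 10^(−8.37) = 4.266×10^-9
Ω = [Ca²⁺][CO3²⁻]/Ksp = (1.73×10^-3)(0.00337×10^-3) / 4.266×10^-9 = 1.37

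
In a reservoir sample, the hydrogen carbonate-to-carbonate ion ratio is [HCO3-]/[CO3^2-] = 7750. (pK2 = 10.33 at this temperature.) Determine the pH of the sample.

pH = 6.44

From K2 = [H⁺][CO3^2-]/[HCO3-]:  pH = pK2 − log₁₀([HCO3-]/[CO3^2-])
log₁₀(7750) = +3.889
pH = 10.33 − (+3.889) = 6.44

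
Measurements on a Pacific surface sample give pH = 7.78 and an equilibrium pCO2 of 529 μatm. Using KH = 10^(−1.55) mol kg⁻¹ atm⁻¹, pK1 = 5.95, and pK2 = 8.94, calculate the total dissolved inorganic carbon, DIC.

DIC = 1.09 mmol/kg

[CO2*] = KH · pCO2 = 10^(−1.55) × 529×10^-6 = 1.491×10^-5 mol/kg
α₀ = 1/(1 + K1/[H⁺] + K1K2/[H⁺]²) = 1/(1 + 10^+1.83 + 10^+0.67) = 0.01365
DIC = [CO2*]/α₀ = 1.491×10^-5 / 0.01365 = 1.09 mmol/kg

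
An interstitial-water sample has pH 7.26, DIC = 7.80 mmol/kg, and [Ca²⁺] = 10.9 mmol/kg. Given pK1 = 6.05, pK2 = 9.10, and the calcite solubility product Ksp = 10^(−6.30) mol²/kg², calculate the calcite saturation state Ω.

Ω = 2.28

α₂ = 1 / (1 + [H⁺]/K2 + [H⁺]²/(K1K2)) = 1 / (1 + 10^+1.84 + 10^+0.63)
   = 1 / (1 + 69.183 + 4.2658) = 1/74.449 = 0.01343
[CO3²⁻] = α₂ × DIC = 0.01343 × 7.80 = 0.1048 mmol/kg
Ksp = 10^(−6.30) = 5.012×10^-7
Ω = [Ca²⁺][CO3²⁻]/Ksp = (10.9×10^-3)(1.048×10^-4) / 5.012×10^-7 = 2.28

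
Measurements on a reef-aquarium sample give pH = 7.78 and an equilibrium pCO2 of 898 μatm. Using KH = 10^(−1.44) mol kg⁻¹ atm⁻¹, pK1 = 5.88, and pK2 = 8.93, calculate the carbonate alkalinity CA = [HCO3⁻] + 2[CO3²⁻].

CA = 2.96 mmol/kg

[CO2*] = KH · pCO2 = 10^(−1.44) × 898×10^-6 = 3.260×10^-5 mol/kg
α₀ = 1/(1 + K1/[H⁺] + K1K2/[H⁺]²) = 1/(1 + 10^+1.90 + 10^+0.75) = 0.01162
DIC = [CO2*]/α₀ = 3.260×10^-5 / 0.01162 = 2.806 mmol/kg
CA = (α₁ + 2α₂)·DIC = (0.9230 + 2×0.06535) × 2.806 = 2.96 mmol/kg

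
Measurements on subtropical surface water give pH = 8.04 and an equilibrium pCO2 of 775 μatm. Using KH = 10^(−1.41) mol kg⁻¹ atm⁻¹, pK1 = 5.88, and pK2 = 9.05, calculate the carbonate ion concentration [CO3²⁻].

[CO3²⁻] = 0.426 mmol/kg

[CO2*] = KH · pCO2 = 10^(−1.41) × 775×10^-6 = 3.015×10^-5 mol/kg
α₀ = 1/(1 + K1/[H⁺] + K1K2/[H⁺]²) = 1/(1 + 10^+2.16 + 10^+1.15) = 0.006263
DIC = [CO2*]/α₀ = 3.015×10^-5 / 0.006263 = 4.814 mmol/kg
[CO3²⁻] = α₂·DIC; α₂ = 0.08847, so [CO3²⁻] = 0.08847 × 4.814 = 0.426 mmol/kg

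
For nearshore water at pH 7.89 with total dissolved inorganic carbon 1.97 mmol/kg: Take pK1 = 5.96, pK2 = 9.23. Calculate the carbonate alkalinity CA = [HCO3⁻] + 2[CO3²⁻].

CA = 2.03 mmol/kg

CA = [HCO3⁻] + 2[CO3²⁻] = (α₁ + 2α₂)·DIC
At pH 7.89: [H⁺]/K1 = 10^-1.93 = 0.011749, K2/[H⁺] = 10^-1.34 = 0.045709
α₁ = 1/(1 + 0.011749 + 0.045709) = 1/1.0575 = 0.9457; α₂ = α₁·K2/[H⁺] = 0.04323
α₁ + 2α₂ = 1.0321
CA = 1.0321 × 1.97 = 2.03 mmol/kg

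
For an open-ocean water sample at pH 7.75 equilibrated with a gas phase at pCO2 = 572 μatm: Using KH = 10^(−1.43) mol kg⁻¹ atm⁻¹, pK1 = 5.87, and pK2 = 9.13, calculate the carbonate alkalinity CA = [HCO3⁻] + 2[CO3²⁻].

CA = 1.75 mmol/kg

[CO2*] = KH · pCO2 = 10^(−1.43) × 572×10^-6 = 2.125×10^-5 mol/kg
α₀ = 1/(1 + K1/[H⁺] + K1K2/[H⁺]²) = 1/(1 + 10^+1.88 + 10^+0.50) = 0.01250
DIC = [CO2*]/α₀ = 2.125×10^-5 / 0.01250 = 1.701 mmol/kg
CA = (α₁ + 2α₂)·DIC = (0.9480 + 2×0.03952) × 1.701 = 1.75 mmol/kg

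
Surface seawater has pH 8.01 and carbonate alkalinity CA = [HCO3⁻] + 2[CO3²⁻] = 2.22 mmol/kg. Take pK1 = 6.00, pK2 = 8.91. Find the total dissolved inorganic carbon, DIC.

DIC = 2.01 mmol/kg

CA = [HCO3⁻] + 2[CO3²⁻] = (α₁ + 2α₂)·DIC
At pH 8.01: [H⁺]/K1 = 10^-2.01 = 0.0097724, K2/[H⁺] = 10^-0.90 = 0.12589
α₁ = 1/(1 + 0.0097724 + 0.12589) = 1/1.1357 = 0.8805; α₂ = α₁·K2/[H⁺] = 0.1109
α₁ + 2α₂ = 1.1022
DIC = CA / (α₁ + 2α₂) = 2.22 / 1.1022 = 2.01 mmol/kg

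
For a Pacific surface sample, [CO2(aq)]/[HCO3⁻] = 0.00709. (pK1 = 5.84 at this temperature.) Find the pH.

From K1 = [H⁺][HCO3⁻]/[CO2(aq)]:  pH = pK1 − log₁₀([CO2(aq)]/[HCO3⁻])
log₁₀(0.00709) = -2.149
pH = 5.84 − (-2.149) = 7.99

pH = 7.99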